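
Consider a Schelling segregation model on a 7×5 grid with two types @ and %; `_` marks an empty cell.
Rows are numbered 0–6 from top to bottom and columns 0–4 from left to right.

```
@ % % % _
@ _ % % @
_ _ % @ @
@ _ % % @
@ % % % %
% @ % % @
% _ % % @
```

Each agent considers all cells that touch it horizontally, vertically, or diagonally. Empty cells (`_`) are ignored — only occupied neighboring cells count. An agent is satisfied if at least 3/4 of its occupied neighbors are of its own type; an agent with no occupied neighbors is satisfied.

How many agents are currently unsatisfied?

(0,0)@ 1/2 ✗
(0,1)% 2/4 ✗
(0,2)% 4/4 ✓
(0,3)% 3/4 ✓
(1,0)@ 1/2 ✗
(1,2)% 5/6 ✓
(1,3)% 4/7 ✗
(1,4)@ 2/4 ✗
(2,2)% 4/5 ✓
(2,3)@ 3/8 ✗
(2,4)@ 3/5 ✗
(3,0)@ 1/2 ✗
(3,2)% 5/6 ✓
(3,3)% 5/8 ✗
(3,4)@ 2/5 ✗
(4,0)@ 2/4 ✗
(4,1)% 4/7 ✗
(4,2)% 6/7 ✓
(4,3)% 6/8 ✓
(4,4)% 3/5 ✗
(5,0)% 2/4 ✗
(5,1)@ 1/7 ✗
(5,2)% 6/7 ✓
(5,3)% 6/8 ✓
(5,4)@ 1/5 ✗
(6,0)% 1/2 ✗
(6,2)% 3/4 ✓
(6,3)% 3/5 ✗
(6,4)@ 1/3 ✗
Unsatisfied: (0,0), (0,1), (1,0), (1,3), (1,4), (2,3), (2,4), (3,0), (3,3), (3,4), (4,0), (4,1), (4,4), (5,0), (5,1), (5,4), (6,0), (6,3), (6,4) — 19 in total.

19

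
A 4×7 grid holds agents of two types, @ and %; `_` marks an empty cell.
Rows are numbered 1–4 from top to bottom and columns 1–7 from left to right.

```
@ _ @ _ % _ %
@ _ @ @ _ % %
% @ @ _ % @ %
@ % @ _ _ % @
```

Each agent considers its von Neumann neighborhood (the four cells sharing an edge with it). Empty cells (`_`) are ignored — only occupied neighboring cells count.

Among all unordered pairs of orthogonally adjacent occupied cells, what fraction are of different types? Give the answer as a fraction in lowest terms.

Scan each occupied cell's neighbors to the right and below so each pair is counted once.
Row 1: @(1,1)–@(2,1)= @(1,3)–@(2,3)= %(1,7)–%(2,7)=  → 0/3 unlike.
Row 2: @(2,1)–%(3,1)≠ @(2,3)–@(2,4)= @(2,3)–@(3,3)= %(2,6)–%(2,7)= %(2,6)–@(3,6)≠ %(2,7)–%(3,7)=  → 2/6 unlike.
Row 3: %(3,1)–@(3,2)≠ %(3,1)–@(4,1)≠ @(3,2)–@(3,3)= @(3,2)–%(4,2)≠ @(3,3)–@(4,3)= %(3,5)–@(3,6)≠ @(3,6)–%(3,7)≠ @(3,6)–%(4,6)≠ %(3,7)–@(4,7)≠  → 7/9 unlike.
Row 4: @(4,1)–%(4,2)≠ %(4,2)–@(4,3)≠ %(4,6)–@(4,7)≠  → 3/3 unlike.
Total adjacent occupied pairs: 21; unlike-type pairs: 12.
12/21 reduces to 4/7.

4/7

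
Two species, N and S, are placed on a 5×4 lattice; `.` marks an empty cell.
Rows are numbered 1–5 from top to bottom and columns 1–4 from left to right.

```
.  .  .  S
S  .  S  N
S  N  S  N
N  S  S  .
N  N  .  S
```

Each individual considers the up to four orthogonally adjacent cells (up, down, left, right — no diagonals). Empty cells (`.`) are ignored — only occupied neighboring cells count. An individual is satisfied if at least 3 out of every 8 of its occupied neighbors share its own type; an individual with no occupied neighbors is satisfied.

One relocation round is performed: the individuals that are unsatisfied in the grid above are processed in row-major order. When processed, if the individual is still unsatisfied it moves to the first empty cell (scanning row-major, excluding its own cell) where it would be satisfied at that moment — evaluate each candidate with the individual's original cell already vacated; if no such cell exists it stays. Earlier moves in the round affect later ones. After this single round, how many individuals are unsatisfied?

Initially unsatisfied (in order): (1,4), (2,4), (3,1), (3,2), (4,1), (4,2).
  (1,4) → (1,1).
  (2,4): now satisfied by earlier moves; stays.
  (3,1) → (1,2).
  (3,2) → (1,4).
  (4,1): now satisfied by earlier moves; stays.
  (4,2) → (1,3).
Resulting grid:
S S S N
S . S N
. . S N
N . S .
N N . S
All satisfied now.

0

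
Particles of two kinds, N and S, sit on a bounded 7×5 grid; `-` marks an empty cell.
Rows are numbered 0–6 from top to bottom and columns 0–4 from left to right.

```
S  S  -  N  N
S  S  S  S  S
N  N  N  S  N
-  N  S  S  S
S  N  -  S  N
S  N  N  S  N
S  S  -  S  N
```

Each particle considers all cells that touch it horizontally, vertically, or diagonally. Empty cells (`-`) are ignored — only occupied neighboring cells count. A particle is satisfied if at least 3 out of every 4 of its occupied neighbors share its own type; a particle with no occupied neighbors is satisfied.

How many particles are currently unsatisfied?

28

(0,0)S 3/3 satisfied
(0,1)S 4/4 satisfied
(0,3)N 1/4 not
(0,4)N 1/3 not
(1,0)S 3/5 not
(1,1)S 4/7 not
(1,2)S 4/7 not
(1,3)S 3/7 not
(1,4)S 2/5 not
(2,0)N 2/4 not
(2,1)N 3/7 not
(2,2)N 2/8 not
(2,3)S 6/8 satisfied
(2,4)N 0/5 not
(3,1)N 4/6 not
(3,2)S 3/7 not
(3,3)S 4/7 not
(3,4)S 3/5 not
(4,0)S 1/4 not
(4,1)N 3/6 not
(4,3)S 4/7 not
(4,4)N 1/5 not
(5,0)S 3/5 not
(5,1)N 2/6 not
(5,2)N 2/6 not
(5,3)S 2/6 not
(5,4)N 2/5 not
(6,0)S 2/3 not
(6,1)S 2/4 not
(6,3)S 1/4 not
(6,4)N 1/3 not
Unsatisfied: (0,3), (0,4), (1,0), (1,1), (1,2), (1,3), (1,4), (2,0), (2,1), (2,2), (2,4), (3,1), (3,2), (3,3), (3,4), (4,0), (4,1), (4,3), (4,4), (5,0), (5,1), (5,2), (5,3), (5,4), (6,0), (6,1), (6,3), (6,4) — 28 in total.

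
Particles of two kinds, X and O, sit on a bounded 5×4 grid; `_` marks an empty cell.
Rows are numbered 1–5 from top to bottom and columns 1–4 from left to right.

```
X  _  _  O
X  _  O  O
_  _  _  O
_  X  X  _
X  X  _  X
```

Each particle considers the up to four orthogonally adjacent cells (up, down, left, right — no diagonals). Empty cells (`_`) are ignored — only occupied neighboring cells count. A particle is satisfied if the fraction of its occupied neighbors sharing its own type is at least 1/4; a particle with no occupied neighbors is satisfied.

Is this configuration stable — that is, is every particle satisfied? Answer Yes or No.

Yes

(1,1)X 1/1 ok
(1,4)O 1/1 ok
(2,1)X 1/1 ok
(2,3)O 1/1 ok
(2,4)O 3/3 ok
(3,4)O 1/1 ok
(4,2)X 2/2 ok
(4,3)X 1/1 ok
(5,1)X 1/1 ok
(5,2)X 2/2 ok
(5,4)X 0/0 ok
All meet the threshold, so the configuration is stable.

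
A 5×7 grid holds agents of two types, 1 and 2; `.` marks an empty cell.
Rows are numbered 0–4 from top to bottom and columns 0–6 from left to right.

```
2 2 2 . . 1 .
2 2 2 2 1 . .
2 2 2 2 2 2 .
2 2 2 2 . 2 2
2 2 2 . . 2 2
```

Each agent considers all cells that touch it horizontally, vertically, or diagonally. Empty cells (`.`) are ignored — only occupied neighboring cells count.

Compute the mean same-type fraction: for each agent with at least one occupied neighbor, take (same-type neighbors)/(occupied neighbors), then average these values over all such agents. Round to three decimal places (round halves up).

0.941

(0,0)2 3/3
(0,1)2 5/5
(0,2)2 4/4
(0,5)1 1/1
(1,0)2 5/5
(1,1)2 8/8
(1,2)2 7/7
(1,3)2 5/6
(1,4)1 1/5
(2,0)2 5/5
(2,1)2 8/8
(2,2)2 8/8
(2,3)2 6/7
(2,4)2 5/6
(2,5)2 3/4
(3,0)2 5/5
(3,1)2 8/8
(3,2)2 7/7
(3,3)2 5/5
(3,5)2 5/5
(3,6)2 4/4
(4,0)2 3/3
(4,1)2 5/5
(4,2)2 4/4
(4,5)2 3/3
(4,6)2 3/3
Sum over 26 agents: 3/3 + 5/5 + 4/4 + 1/1 + 5/5 + 8/8 + 7/7 + 5/6 + 1/5 + 5/5 + 8/8 + 8/8 + 6/7 + 5/6 + 3/4 + 5/5 + 8/8 + 7/7 + 5/5 + 5/5 + 4/4 + 3/3 + 5/5 + 4/4 + 3/3 + 3/3 = 10279/420; mean = 10279/420 ÷ 26 = 10279/10920 = 0.941300… → 0.941.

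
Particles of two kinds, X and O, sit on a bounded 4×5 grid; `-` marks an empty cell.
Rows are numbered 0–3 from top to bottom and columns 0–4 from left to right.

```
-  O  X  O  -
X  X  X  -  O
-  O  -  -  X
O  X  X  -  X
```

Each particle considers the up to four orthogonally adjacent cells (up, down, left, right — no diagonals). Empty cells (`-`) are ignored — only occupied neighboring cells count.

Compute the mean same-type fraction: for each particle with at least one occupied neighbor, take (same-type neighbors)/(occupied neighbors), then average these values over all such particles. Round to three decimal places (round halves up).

Row 0: (0,1)O 0/2 · (0,2)X 1/3 · (0,3)O 0/1
Row 1: (1,0)X 1/1 · (1,1)X 2/4 · (1,2)X 2/2 · (1,4)O 0/1
Row 2: (2,1)O 0/2 · (2,4)X 1/2
Row 3: (3,0)O 0/1 · (3,1)X 1/3 · (3,2)X 1/1 · (3,4)X 1/1
Sum over 13 particles: 0/2 + 1/3 + 0/1 + 1/1 + 2/4 + 2/2 + 0/1 + 0/2 + 1/2 + 0/1 + 1/3 + 1/1 + 1/1 = 17/3; mean = 17/3 ÷ 13 = 17/39 = 0.435897… → 0.436.

0.436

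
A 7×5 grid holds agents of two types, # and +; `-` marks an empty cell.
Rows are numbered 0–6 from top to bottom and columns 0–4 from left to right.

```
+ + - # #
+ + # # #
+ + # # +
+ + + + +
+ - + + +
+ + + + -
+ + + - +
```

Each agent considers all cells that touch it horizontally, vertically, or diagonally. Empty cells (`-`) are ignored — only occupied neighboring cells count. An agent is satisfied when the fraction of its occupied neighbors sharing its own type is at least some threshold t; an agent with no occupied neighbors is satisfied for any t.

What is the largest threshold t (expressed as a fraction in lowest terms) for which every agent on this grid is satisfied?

(0,0)+ 3/3
(0,1)+ 3/4
(0,3)# 4/4
(0,4)# 3/3
(1,0)+ 5/5
(1,1)+ 5/7
(1,2)# 4/7
(1,3)# 6/7
(1,4)# 4/5
(2,0)+ 5/5
(2,1)+ 6/8
(2,2)# 3/8
(2,3)# 4/8
(2,4)+ 2/5
(3,0)+ 4/4
(3,1)+ 6/7
(3,2)+ 5/7
(3,3)+ 6/8
(3,4)+ 4/5
(4,0)+ 4/4
(4,2)+ 7/7
(4,3)+ 7/7
(4,4)+ 4/4
(5,0)+ 4/4
(5,1)+ 7/7
(5,2)+ 6/6
(5,3)+ 6/6
(6,0)+ 3/3
(6,1)+ 5/5
(6,2)+ 4/4
(6,4)+ 1/1
The smallest same-type fraction is 3/8 at (2,2), which reduces to 3/8. Any threshold above that leaves this agent unsatisfied.

3/8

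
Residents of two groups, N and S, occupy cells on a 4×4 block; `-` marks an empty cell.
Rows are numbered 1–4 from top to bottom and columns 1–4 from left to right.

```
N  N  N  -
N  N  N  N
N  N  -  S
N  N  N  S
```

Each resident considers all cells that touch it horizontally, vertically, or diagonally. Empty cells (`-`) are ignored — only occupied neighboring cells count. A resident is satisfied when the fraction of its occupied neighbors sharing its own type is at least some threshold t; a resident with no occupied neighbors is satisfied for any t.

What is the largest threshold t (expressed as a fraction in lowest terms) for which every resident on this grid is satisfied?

1/4

Row 1: (1,1)N 3/3 · (1,2)N 5/5 · (1,3)N 4/4
Row 2: (2,1)N 5/5 · (2,2)N 7/7 · (2,3)N 5/6 · (2,4)N 2/3
Row 3: (3,1)N 5/5 · (3,2)N 7/7 · (3,4)S 1/4
Row 4: (4,1)N 3/3 · (4,2)N 4/4 · (4,3)N 2/4 · (4,4)S 1/2
The smallest same-type fraction is 1/4 at (3,4), which reduces to 1/4. Any threshold above that leaves this resident unsatisfied.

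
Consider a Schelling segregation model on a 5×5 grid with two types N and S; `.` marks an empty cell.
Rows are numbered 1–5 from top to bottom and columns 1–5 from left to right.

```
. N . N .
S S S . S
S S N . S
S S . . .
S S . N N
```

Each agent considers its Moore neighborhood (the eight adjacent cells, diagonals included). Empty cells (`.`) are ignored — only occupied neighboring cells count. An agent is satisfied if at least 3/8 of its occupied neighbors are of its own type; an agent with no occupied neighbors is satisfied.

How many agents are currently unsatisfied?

3

Row 1: (1,2)N 0/3 unhappy · (1,4)N 0/2 unhappy
Row 2: (2,1)S 3/4 ok · (2,2)S 4/6 ok · (2,3)S 2/5 ok · (2,5)S 1/2 ok
Row 3: (3,1)S 5/5 ok · (3,2)S 6/7 ok · (3,3)N 0/4 unhappy · (3,5)S 1/1 ok
Row 4: (4,1)S 5/5 ok · (4,2)S 5/6 ok
Row 5: (5,1)S 3/3 ok · (5,2)S 3/3 ok · (5,4)N 1/1 ok · (5,5)N 1/1 ok
Unsatisfied: (1,2), (1,4), (3,3) — 3 in total.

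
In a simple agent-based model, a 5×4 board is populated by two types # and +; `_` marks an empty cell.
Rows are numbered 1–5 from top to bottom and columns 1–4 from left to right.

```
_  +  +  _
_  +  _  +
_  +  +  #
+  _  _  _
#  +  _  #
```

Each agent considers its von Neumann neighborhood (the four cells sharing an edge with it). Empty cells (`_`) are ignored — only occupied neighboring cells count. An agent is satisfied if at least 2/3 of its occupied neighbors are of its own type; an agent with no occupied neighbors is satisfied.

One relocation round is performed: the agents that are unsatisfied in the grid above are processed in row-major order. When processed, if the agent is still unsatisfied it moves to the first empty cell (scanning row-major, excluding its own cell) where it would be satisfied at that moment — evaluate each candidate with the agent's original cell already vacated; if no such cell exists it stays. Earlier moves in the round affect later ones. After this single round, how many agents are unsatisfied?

Initially unsatisfied (in order): (2,4), (3,3), (3,4), (4,1), (5,1), (5,2).
  (2,4) → (1,1).
  (3,3) → (1,4).
  (3,4): now satisfied by earlier moves; stays.
  (4,1) → (2,1).
  (5,1) → (4,1).
  (5,2): now satisfied by earlier moves; stays.
Resulting grid:
+ + + +
+ + _ _
_ + _ #
# _ _ _
_ + _ #
All satisfied now.

0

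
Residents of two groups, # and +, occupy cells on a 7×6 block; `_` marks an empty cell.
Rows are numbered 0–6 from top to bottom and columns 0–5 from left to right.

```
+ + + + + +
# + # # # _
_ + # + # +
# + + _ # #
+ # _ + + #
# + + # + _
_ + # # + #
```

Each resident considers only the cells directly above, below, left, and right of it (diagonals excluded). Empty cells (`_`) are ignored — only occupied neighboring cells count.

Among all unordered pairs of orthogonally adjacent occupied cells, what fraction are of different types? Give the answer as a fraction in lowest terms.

Scan each occupied cell's neighbors to the right and below so each pair is counted once.
From row 0: 4 unlike of 10 pairs (running 4/10).
From row 1: 3 unlike of 8 pairs (running 7/18).
From row 2: 6 unlike of 8 pairs (running 13/26).
From row 3: 4 unlike of 7 pairs (running 17/33).
From row 4: 5 unlike of 7 pairs (running 22/40).
From row 5: 4 unlike of 8 pairs (running 26/48).
From row 6: 3 unlike of 4 pairs (running 29/52).
Total adjacent occupied pairs: 52; unlike-type pairs: 29.
29/52 is already in lowest terms.

29/52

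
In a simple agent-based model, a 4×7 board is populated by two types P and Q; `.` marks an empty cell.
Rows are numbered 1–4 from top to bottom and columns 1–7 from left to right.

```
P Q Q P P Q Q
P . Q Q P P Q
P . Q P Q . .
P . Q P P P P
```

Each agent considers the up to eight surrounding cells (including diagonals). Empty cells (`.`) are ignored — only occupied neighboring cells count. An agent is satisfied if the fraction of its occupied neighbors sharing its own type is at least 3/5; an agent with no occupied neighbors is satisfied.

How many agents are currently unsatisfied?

11

(1,1)P 1/2 unhappy
(1,2)Q 2/4 unhappy
(1,3)Q 3/4 ok
(1,4)P 2/5 unhappy
(1,5)P 3/5 ok
(1,6)Q 2/5 unhappy
(1,7)Q 2/3 ok
(2,1)P 2/3 ok
(2,3)Q 4/6 ok
(2,4)Q 4/8 unhappy
(2,5)P 4/7 unhappy
(2,6)P 2/6 unhappy
(2,7)Q 2/3 ok
(3,1)P 2/2 ok
(3,3)Q 3/5 ok
(3,4)P 3/8 unhappy
(3,5)Q 1/7 unhappy
(4,1)P 1/1 ok
(4,3)Q 1/3 unhappy
(4,4)P 2/5 unhappy
(4,5)P 3/4 ok
(4,6)P 2/3 ok
(4,7)P 1/1 ok
Unsatisfied: (1,1), (1,2), (1,4), (1,6), (2,4), (2,5), (2,6), (3,4), (3,5), (4,3), (4,4) — 11 in total.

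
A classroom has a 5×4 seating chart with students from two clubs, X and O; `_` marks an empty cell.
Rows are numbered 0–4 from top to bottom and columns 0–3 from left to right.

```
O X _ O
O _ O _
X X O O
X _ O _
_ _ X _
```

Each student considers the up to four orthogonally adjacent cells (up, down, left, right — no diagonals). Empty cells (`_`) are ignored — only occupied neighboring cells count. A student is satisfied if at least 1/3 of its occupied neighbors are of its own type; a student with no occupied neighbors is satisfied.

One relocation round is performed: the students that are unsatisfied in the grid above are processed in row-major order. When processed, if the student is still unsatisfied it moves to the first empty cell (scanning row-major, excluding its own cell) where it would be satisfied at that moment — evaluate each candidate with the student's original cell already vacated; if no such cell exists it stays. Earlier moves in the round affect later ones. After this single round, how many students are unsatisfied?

0

Initially unsatisfied (in order): (0,1), (4,2).
  (0,1) → (1,1).
  (4,2) → (0,1).
Resulting grid:
O X _ O
O X O _
X X O O
X _ O _
_ _ _ _
All satisfied now.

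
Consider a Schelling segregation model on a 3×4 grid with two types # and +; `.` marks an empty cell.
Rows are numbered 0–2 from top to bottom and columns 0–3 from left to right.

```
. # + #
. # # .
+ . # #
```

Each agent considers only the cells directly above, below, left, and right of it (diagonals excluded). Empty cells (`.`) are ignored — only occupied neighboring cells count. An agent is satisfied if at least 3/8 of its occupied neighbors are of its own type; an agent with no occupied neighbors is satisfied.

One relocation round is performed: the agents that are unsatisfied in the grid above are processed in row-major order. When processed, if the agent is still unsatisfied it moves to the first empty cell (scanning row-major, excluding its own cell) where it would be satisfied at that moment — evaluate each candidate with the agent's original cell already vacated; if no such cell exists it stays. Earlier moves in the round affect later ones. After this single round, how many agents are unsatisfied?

Initially unsatisfied (in order): (0,2), (0,3).
  (0,2) → (1,0).
  (0,3): now satisfied by earlier moves; stays.
Resulting grid:
. # . #
+ # # .
+ . # #
All satisfied now.

0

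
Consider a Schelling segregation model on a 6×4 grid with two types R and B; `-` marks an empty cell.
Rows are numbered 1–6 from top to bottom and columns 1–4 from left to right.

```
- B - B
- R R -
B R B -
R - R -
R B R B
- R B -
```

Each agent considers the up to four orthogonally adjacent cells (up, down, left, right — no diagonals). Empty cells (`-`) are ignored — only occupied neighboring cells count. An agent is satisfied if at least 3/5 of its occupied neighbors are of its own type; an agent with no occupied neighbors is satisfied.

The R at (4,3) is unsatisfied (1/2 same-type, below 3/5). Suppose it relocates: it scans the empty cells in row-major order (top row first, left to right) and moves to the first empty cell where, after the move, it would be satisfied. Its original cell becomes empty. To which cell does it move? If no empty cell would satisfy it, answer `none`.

(4,2)

Vacating (4,3). Empty cells in order:
  (1,1): 0/1 same-type → still unsatisfied.
  (1,3): 1/3 same-type → still unsatisfied.
  (2,1): 1/2 same-type → still unsatisfied.
  (2,4): 1/2 same-type → still unsatisfied.
  (3,4): 0/1 same-type → still unsatisfied.
  (4,2): 2/3 same-type → satisfied — stop here.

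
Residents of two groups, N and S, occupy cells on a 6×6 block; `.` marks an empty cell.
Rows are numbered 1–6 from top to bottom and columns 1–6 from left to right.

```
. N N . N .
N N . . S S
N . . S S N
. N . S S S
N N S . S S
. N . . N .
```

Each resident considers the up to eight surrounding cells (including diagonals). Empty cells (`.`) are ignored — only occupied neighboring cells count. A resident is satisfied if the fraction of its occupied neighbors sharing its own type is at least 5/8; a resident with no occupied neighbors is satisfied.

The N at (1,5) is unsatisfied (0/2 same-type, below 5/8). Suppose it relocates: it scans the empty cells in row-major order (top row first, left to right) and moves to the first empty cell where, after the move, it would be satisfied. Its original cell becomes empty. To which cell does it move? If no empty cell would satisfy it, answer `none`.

Vacating (1,5). Empty cells in order:
  (1,1): 3/3 same-type → satisfied — stop here.

(1,1)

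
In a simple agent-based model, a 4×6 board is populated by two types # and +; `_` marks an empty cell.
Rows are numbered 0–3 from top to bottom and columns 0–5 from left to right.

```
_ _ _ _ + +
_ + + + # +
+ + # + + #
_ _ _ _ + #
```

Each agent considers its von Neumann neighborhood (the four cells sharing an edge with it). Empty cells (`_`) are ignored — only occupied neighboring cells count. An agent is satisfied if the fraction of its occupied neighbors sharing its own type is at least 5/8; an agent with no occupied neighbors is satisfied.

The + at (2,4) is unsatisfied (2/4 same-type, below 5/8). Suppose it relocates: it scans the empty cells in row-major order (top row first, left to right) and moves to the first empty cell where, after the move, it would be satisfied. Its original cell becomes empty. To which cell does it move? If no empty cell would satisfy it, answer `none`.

(0,0)

Vacating (2,4). Empty cells in order:
  (0,0): 0/0 same-type → satisfied — stop here.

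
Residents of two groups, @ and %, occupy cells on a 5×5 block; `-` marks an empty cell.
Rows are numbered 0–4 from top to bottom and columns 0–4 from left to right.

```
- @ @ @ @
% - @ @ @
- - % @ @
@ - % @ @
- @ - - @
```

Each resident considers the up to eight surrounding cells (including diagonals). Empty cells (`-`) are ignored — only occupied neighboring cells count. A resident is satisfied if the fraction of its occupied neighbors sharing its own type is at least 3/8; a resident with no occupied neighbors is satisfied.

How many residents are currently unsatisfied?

(0,1)@ 2/3 ok
(0,2)@ 4/4 ok
(0,3)@ 5/5 ok
(0,4)@ 3/3 ok
(1,0)% 0/1 unhappy
(1,2)@ 5/6 ok
(1,3)@ 7/8 ok
(1,4)@ 5/5 ok
(2,2)% 1/5 unhappy
(2,3)@ 6/8 ok
(2,4)@ 5/5 ok
(3,0)@ 1/1 ok
(3,2)% 1/4 unhappy
(3,3)@ 4/6 ok
(3,4)@ 4/4 ok
(4,1)@ 1/2 ok
(4,4)@ 2/2 ok
Unsatisfied: (1,0), (2,2), (3,2) — 3 in total.

3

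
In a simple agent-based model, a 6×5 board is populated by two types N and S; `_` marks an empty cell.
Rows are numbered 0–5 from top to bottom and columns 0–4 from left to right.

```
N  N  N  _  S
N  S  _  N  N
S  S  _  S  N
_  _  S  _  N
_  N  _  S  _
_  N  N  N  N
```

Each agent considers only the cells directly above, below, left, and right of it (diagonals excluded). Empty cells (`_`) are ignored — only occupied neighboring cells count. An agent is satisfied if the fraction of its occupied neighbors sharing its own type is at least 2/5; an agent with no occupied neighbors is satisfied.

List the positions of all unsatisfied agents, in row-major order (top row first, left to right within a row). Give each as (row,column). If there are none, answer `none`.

(0,4), (1,0), (1,1), (2,3), (4,3)

Row 0: (0,0)N 2/2 ✓ · (0,1)N 2/3 ✓ · (0,2)N 1/1 ✓ · (0,4)S 0/1 ✗
Row 1: (1,0)N 1/3 ✗ · (1,1)S 1/3 ✗ · (1,3)N 1/2 ✓ · (1,4)N 2/3 ✓
Row 2: (2,0)S 1/2 ✓ · (2,1)S 2/2 ✓ · (2,3)S 0/2 ✗ · (2,4)N 2/3 ✓
Row 3: (3,2)S 0/0 ✓ · (3,4)N 1/1 ✓
Row 4: (4,1)N 1/1 ✓ · (4,3)S 0/1 ✗
Row 5: (5,1)N 2/2 ✓ · (5,2)N 2/2 ✓ · (5,3)N 2/3 ✓ · (5,4)N 1/1 ✓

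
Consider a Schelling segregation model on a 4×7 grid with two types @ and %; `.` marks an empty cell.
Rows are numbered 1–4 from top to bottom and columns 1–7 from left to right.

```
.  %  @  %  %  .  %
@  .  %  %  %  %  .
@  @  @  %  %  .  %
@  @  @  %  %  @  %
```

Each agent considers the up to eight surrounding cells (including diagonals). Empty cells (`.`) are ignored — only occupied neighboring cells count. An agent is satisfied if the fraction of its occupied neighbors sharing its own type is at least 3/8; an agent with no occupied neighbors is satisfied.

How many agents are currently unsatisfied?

Row 1: (1,2)% 1/3 not · (1,3)@ 0/4 not · (1,4)% 4/5 satisfied · (1,5)% 4/4 satisfied · (1,7)% 1/1 satisfied
Row 2: (2,1)@ 2/3 satisfied · (2,3)% 4/7 satisfied · (2,4)% 6/8 satisfied · (2,5)% 6/6 satisfied · (2,6)% 5/5 satisfied
Row 3: (3,1)@ 4/4 satisfied · (3,2)@ 6/7 satisfied · (3,3)@ 3/7 satisfied · (3,4)% 6/8 satisfied · (3,5)% 6/7 satisfied · (3,7)% 2/3 satisfied
Row 4: (4,1)@ 3/3 satisfied · (4,2)@ 5/5 satisfied · (4,3)@ 3/5 satisfied · (4,4)% 3/5 satisfied · (4,5)% 3/4 satisfied · (4,6)@ 0/4 not · (4,7)% 1/2 satisfied
Unsatisfied: (1,2), (1,3), (4,6) — 3 in total.

3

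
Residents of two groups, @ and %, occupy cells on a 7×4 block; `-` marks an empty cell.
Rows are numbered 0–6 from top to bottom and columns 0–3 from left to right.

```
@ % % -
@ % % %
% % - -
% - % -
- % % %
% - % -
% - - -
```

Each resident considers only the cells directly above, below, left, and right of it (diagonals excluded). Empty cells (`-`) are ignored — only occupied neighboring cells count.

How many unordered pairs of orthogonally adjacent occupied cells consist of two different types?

Scan each occupied cell's neighbors to the right and below so each pair is counted once.
Row 0: @(0,0)–%(0,1)≠ @(0,0)–@(1,0)= %(0,1)–%(0,2)= %(0,1)–%(1,1)= %(0,2)–%(1,2)=  → 1/5 unlike.
Row 1: @(1,0)–%(1,1)≠ @(1,0)–%(2,0)≠ %(1,1)–%(1,2)= %(1,1)–%(2,1)= %(1,2)–%(1,3)=  → 2/5 unlike.
Row 2: %(2,0)–%(2,1)= %(2,0)–%(3,0)=  → 0/2 unlike.
Row 3: %(3,2)–%(4,2)=  → 0/1 unlike.
Row 4: %(4,1)–%(4,2)= %(4,2)–%(4,3)= %(4,2)–%(5,2)=  → 0/3 unlike.
Row 5: %(5,0)–%(6,0)=  → 0/1 unlike.
Total adjacent occupied pairs: 17; unlike-type pairs: 3.

3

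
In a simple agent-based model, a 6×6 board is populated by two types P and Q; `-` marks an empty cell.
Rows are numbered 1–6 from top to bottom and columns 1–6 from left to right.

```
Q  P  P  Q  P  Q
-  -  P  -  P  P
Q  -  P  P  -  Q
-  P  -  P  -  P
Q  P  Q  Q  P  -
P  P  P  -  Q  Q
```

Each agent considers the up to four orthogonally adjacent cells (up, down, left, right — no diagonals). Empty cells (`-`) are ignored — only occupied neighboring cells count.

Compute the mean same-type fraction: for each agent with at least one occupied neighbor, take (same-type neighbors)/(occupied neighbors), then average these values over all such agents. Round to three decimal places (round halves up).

0.480

(1,1)Q 0/1
(1,2)P 1/2
(1,3)P 2/3
(1,4)Q 0/2
(1,5)P 1/3
(1,6)Q 0/2
(2,3)P 2/2
(2,5)P 2/2
(2,6)P 1/3
(3,1)Q — no occupied neighbors
(3,3)P 2/2
(3,4)P 2/2
(3,6)Q 0/2
(4,2)P 1/1
(4,4)P 1/2
(4,6)P 0/1
(5,1)Q 0/2
(5,2)P 2/4
(5,3)Q 1/3
(5,4)Q 1/3
(5,5)P 0/2
(6,1)P 1/2
(6,2)P 3/3
(6,3)P 1/2
(6,5)Q 1/2
(6,6)Q 1/1
Sum over 25 agents: 0/1 + 1/2 + 2/3 + 0/2 + 1/3 + 0/2 + 2/2 + 2/2 + 1/3 + 2/2 + 2/2 + 0/2 + 1/1 + 1/2 + 0/1 + 0/2 + 2/4 + 1/3 + 1/3 + 0/2 + 1/2 + 3/3 + 1/2 + 1/2 + 1/1 = 12; mean = 12 ÷ 25 = 12/25 = 0.48 → 0.480.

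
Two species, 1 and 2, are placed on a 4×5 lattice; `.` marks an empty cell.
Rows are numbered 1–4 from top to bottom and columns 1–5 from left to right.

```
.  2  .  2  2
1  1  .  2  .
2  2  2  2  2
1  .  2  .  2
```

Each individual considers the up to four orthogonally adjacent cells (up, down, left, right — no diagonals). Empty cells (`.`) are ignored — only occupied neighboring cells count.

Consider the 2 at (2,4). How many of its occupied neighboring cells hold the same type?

Occupied neighbors of (2,4): (1,4)=2, (3,4)=2.
Same type (2): 2 of 2.

2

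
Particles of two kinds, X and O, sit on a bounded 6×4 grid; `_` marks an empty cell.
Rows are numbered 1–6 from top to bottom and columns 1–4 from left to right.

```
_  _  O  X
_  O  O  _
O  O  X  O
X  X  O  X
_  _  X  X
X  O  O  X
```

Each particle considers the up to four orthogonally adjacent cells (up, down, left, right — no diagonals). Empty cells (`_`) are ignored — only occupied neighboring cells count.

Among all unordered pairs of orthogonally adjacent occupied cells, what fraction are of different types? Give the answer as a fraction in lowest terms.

Scan each occupied cell's neighbors to the right and below so each pair is counted once.
From row 1: 1 unlike of 2 pairs (running 1/2).
From row 2: 1 unlike of 3 pairs (running 2/5).
From row 3: 6 unlike of 7 pairs (running 8/12).
From row 4: 3 unlike of 5 pairs (running 11/17).
From row 5: 1 unlike of 3 pairs (running 12/20).
From row 6: 2 unlike of 3 pairs (running 14/23).
Total adjacent occupied pairs: 23; unlike-type pairs: 14.
14/23 is already in lowest terms.

14/23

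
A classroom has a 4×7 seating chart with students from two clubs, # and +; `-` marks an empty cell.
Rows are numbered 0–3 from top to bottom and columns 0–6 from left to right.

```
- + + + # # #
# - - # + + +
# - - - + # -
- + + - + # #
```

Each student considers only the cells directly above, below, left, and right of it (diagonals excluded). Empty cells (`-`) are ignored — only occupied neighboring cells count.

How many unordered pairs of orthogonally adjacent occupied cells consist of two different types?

9

Scan each occupied cell's neighbors to the right and below so each pair is counted once.
From row 0: 5 unlike of 9 pairs (running 5/9).
From row 1: 2 unlike of 6 pairs (running 7/15).
From row 2: 1 unlike of 3 pairs (running 8/18).
From row 3: 1 unlike of 3 pairs (running 9/21).
Total adjacent occupied pairs: 21; unlike-type pairs: 9.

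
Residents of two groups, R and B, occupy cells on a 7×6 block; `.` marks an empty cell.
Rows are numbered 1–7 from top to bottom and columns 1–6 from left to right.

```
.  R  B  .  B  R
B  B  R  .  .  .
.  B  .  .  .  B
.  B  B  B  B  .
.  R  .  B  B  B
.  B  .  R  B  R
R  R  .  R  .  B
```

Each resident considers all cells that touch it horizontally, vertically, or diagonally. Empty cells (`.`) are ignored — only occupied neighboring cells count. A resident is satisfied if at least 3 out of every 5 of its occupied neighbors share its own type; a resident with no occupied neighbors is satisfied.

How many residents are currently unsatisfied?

(1,2)R 1/4 ✗
(1,3)B 1/3 ✗
(1,5)B 0/1 ✗
(1,6)R 0/1 ✗
(2,1)B 2/3 ✓
(2,2)B 3/5 ✓
(2,3)R 1/4 ✗
(3,2)B 4/5 ✓
(3,6)B 1/1 ✓
(4,2)B 2/3 ✓
(4,3)B 4/5 ✓
(4,4)B 4/4 ✓
(4,5)B 5/5 ✓
(5,2)R 0/3 ✗
(5,4)B 5/6 ✓
(5,5)B 5/7 ✓
(5,6)B 3/4 ✓
(6,2)B 0/3 ✗
(6,4)R 1/4 ✗
(6,5)B 4/7 ✗
(6,6)R 0/4 ✗
(7,1)R 1/2 ✗
(7,2)R 1/2 ✗
(7,4)R 1/2 ✗
(7,6)B 1/2 ✗
Unsatisfied: (1,2), (1,3), (1,5), (1,6), (2,3), (5,2), (6,2), (6,4), (6,5), (6,6), (7,1), (7,2), (7,4), (7,6) — 14 in total.

14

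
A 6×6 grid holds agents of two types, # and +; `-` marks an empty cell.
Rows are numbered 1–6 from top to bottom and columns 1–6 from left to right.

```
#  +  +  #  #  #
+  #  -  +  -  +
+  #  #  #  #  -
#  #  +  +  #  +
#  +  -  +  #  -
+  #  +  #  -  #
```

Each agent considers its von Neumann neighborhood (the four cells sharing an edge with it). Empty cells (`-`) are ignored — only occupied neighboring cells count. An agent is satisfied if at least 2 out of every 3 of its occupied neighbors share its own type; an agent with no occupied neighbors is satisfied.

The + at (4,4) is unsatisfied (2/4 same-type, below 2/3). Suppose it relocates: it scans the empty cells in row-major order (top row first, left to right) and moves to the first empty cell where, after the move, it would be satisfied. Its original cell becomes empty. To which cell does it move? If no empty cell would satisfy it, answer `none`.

Vacating (4,4). Empty cells in order:
  (2,3): 2/4 same-type → still unsatisfied.
  (2,5): 2/4 same-type → still unsatisfied.
  (3,6): 2/3 same-type → satisfied — stop here.

(3,6)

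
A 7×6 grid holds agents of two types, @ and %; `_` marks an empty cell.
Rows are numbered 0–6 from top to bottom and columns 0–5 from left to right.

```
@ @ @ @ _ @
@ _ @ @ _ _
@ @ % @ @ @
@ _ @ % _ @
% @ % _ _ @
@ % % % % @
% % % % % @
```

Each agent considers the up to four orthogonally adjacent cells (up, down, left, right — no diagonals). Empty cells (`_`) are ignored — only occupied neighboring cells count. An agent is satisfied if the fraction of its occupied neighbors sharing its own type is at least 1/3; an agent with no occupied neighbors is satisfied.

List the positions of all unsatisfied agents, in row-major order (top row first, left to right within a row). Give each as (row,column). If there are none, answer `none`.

(2,2), (3,2), (3,3), (4,0), (4,1), (5,0)

(0,0)@ 2/2 ✓
(0,1)@ 2/2 ✓
(0,2)@ 3/3 ✓
(0,3)@ 2/2 ✓
(0,5)@ 0/0 ✓
(1,0)@ 2/2 ✓
(1,2)@ 2/3 ✓
(1,3)@ 3/3 ✓
(2,0)@ 3/3 ✓
(2,1)@ 1/2 ✓
(2,2)% 0/4 ✗
(2,3)@ 2/4 ✓
(2,4)@ 2/2 ✓
(2,5)@ 2/2 ✓
(3,0)@ 1/2 ✓
(3,2)@ 0/3 ✗
(3,3)% 0/2 ✗
(3,5)@ 2/2 ✓
(4,0)% 0/3 ✗
(4,1)@ 0/3 ✗
(4,2)% 1/3 ✓
(4,5)@ 2/2 ✓
(5,0)@ 0/3 ✗
(5,1)% 2/4 ✓
(5,2)% 4/4 ✓
(5,3)% 3/3 ✓
(5,4)% 2/3 ✓
(5,5)@ 2/3 ✓
(6,0)% 1/2 ✓
(6,1)% 3/3 ✓
(6,2)% 3/3 ✓
(6,3)% 3/3 ✓
(6,4)% 2/3 ✓
(6,5)@ 1/2 ✓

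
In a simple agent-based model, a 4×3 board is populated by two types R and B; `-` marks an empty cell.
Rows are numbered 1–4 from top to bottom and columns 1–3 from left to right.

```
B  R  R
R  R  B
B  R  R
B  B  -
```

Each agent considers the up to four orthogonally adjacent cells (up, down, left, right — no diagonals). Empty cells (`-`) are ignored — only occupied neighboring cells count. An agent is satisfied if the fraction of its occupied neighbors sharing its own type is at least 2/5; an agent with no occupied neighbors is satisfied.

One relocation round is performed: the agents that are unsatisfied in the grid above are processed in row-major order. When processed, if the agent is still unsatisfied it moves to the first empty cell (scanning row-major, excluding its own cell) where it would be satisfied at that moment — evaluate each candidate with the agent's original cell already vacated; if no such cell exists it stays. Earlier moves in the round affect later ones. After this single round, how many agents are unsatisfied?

Initially unsatisfied (in order): (1,1), (2,1), (2,3), (3,1).
  (1,1) → (4,3).
  (2,1): now satisfied by earlier moves; stays.
  (2,3): no empty cell satisfies it; stays.
  (3,1): no empty cell satisfies it; stays.
Resulting grid:
- R R
R R B
B R R
B B B
Unsatisfied now: (2,3), (3,1), (3,3).

3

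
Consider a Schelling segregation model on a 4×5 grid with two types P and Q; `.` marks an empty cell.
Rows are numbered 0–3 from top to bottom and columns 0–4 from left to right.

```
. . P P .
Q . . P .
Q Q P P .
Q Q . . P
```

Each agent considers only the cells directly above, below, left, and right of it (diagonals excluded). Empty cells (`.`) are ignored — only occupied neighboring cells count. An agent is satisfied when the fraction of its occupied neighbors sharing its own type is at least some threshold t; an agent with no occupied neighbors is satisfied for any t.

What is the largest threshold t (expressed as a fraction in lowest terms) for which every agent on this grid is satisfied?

1/2

(0,2)P 1/1
(0,3)P 2/2
(1,0)Q 1/1
(1,3)P 2/2
(2,0)Q 3/3
(2,1)Q 2/3
(2,2)P 1/2
(2,3)P 2/2
(3,0)Q 2/2
(3,1)Q 2/2
(3,4)P — no occupied neighbors
The smallest same-type fraction is 1/2 at (2,2), which reduces to 1/2. Any threshold above that leaves this agent unsatisfied.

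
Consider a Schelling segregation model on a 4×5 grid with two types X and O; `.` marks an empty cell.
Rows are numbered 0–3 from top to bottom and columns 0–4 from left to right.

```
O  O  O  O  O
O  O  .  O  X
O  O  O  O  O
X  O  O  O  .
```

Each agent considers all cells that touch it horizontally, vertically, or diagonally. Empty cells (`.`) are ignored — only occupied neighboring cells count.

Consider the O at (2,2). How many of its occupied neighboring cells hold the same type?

Occupied neighbors of (2,2): (1,1)=O, (1,3)=O, (2,1)=O, (2,3)=O, (3,1)=O, (3,2)=O, (3,3)=O.
Same type (O): 7 of 7.

7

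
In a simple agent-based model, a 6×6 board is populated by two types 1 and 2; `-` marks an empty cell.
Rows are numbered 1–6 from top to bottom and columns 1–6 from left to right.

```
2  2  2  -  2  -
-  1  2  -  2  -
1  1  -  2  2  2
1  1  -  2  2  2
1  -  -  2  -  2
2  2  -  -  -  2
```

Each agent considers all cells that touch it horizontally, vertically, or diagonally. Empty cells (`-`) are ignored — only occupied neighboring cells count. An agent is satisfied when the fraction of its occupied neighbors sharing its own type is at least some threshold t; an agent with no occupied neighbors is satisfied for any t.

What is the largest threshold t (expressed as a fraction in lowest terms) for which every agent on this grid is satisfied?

1/3

(1,1)2 1/2
(1,2)2 3/4
(1,3)2 2/3
(1,5)2 1/1
(2,2)1 2/6
(2,3)2 3/5
(2,5)2 4/4
(3,1)1 4/4
(3,2)1 4/5
(3,4)2 5/5
(3,5)2 6/6
(3,6)2 4/4
(4,1)1 4/4
(4,2)1 4/4
(4,4)2 4/4
(4,5)2 7/7
(4,6)2 4/4
(5,1)1 2/4
(5,4)2 2/2
(5,6)2 3/3
(6,1)2 1/2
(6,2)2 1/2
(6,6)2 1/1
The smallest same-type fraction is 2/6 at (2,2), which reduces to 1/3. Any threshold above that leaves this agent unsatisfied.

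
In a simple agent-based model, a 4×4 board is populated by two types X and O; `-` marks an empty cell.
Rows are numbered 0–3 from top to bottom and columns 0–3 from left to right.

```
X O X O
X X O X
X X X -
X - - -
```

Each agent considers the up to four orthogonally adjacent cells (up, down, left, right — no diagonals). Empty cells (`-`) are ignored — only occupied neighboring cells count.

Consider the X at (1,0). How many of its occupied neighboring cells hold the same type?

Occupied neighbors of (1,0): (0,0)=X, (2,0)=X, (1,1)=X.
Same type (X): 3 of 3.

3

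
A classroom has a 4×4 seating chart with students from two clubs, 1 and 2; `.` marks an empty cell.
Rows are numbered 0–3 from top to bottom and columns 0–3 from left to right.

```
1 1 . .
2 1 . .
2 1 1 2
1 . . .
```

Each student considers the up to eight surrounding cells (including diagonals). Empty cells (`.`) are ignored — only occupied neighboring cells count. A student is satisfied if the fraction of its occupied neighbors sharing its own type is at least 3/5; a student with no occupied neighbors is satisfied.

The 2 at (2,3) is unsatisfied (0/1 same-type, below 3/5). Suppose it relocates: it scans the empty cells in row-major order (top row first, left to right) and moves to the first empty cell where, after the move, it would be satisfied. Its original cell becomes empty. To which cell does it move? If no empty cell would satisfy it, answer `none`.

Vacating (2,3). Empty cells in order:
  (0,2): 0/2 same-type → still unsatisfied.
  (0,3): 0/0 same-type → satisfied — stop here.

(0,3)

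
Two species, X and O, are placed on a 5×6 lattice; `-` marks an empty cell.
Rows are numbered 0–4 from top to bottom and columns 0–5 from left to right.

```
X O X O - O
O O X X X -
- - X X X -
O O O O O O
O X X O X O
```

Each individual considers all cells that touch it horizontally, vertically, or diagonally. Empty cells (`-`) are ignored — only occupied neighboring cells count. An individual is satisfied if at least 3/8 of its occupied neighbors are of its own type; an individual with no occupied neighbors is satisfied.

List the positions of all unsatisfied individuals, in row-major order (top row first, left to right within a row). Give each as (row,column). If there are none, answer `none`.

Row 0: (0,0)X 0/3 ✗ · (0,1)O 2/5 ✓ · (0,2)X 2/5 ✓ · (0,3)O 0/4 ✗ · (0,5)O 0/1 ✗
Row 1: (1,0)O 2/3 ✓ · (1,1)O 2/6 ✗ · (1,2)X 4/7 ✓ · (1,3)X 6/7 ✓ · (1,4)X 3/5 ✓
Row 2: (2,2)X 3/7 ✓ · (2,3)X 5/8 ✓ · (2,4)X 3/6 ✓
Row 3: (3,0)O 2/3 ✓ · (3,1)O 3/6 ✓ · (3,2)O 3/7 ✓ · (3,3)O 3/8 ✓ · (3,4)O 4/7 ✓ · (3,5)O 2/4 ✓
Row 4: (4,0)O 2/3 ✓ · (4,1)X 1/5 ✗ · (4,2)X 1/5 ✗ · (4,3)O 3/5 ✓ · (4,4)X 0/5 ✗ · (4,5)O 2/3 ✓

(0,0), (0,3), (0,5), (1,1), (4,1), (4,2), (4,4)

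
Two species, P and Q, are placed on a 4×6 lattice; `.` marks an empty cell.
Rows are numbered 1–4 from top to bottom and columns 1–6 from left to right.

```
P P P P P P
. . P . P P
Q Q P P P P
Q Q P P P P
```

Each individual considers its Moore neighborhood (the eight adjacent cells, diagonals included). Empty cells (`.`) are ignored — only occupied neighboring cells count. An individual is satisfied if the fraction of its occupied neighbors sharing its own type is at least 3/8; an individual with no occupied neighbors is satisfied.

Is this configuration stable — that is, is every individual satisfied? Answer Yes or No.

Yes

Row 1: (1,1)P 1/1 ok · (1,2)P 3/3 ok · (1,3)P 3/3 ok · (1,4)P 4/4 ok · (1,5)P 4/4 ok · (1,6)P 3/3 ok
Row 2: (2,3)P 5/6 ok · (2,5)P 7/7 ok · (2,6)P 5/5 ok
Row 3: (3,1)Q 3/3 ok · (3,2)Q 3/6 ok · (3,3)P 4/6 ok · (3,4)P 7/7 ok · (3,5)P 7/7 ok · (3,6)P 5/5 ok
Row 4: (4,1)Q 3/3 ok · (4,2)Q 3/5 ok · (4,3)P 3/5 ok · (4,4)P 5/5 ok · (4,5)P 5/5 ok · (4,6)P 3/3 ok
All meet the threshold, so the configuration is stable.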